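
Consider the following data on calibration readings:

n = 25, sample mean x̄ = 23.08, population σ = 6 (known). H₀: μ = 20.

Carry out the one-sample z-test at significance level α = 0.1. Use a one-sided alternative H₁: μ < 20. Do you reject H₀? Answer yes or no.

SE = σ/√n = 6/√25 = 1.2000
z = (x̄−μ₀)/SE = (23.08−20)/1.2000 = 2.5667
p-value (one-sided, H₁ less) = 0.99487
At α=0.1: p ≥ α → fail to reject H₀

reject H₀: no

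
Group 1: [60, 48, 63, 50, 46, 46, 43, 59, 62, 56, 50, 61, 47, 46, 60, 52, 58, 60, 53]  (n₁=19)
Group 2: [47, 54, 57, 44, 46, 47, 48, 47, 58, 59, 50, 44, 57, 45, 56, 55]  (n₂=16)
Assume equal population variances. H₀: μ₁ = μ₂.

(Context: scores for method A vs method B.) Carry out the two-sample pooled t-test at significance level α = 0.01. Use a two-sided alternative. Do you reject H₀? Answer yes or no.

x̄₁=53.684, s₁=6.583, n₁=19
x̄₂=50.875, s₂=5.488, n₂=16
s_p² = [18·6.583² + 15·5.488²]/33 = 37.3289
SE = √(s_p²·(1/19+1/16)) = 2.0731
t = (53.684−50.875)/2.0731 = 1.3551
df = 33
p-value (two-sided) = 0.18460
At α=0.01: p ≥ α → fail to reject H₀

reject H₀: no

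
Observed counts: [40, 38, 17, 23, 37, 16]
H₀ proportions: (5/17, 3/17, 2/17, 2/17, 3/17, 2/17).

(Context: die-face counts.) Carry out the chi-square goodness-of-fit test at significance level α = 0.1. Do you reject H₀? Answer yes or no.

n = 171; E_i = n·p_i = [50.29, 30.18, 20.12, 20.12, 30.18, 20.12]
χ² = (40−50.29)²/50.29 + (38−30.18)²/30.18 + (17−20.12)²/20.12 + (23−20.12)²/20.12 + (37−30.18)²/30.18 + (16−20.12)²/20.12 = 7.4172
df = 5
p-value (upper-tail) = 0.19142
At α=0.1: p ≥ α → fail to reject H₀

reject H₀: no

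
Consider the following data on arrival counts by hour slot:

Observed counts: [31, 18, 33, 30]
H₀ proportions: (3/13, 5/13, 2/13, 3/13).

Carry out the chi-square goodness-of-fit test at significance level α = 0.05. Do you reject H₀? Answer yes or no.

n = 112; E_i = n·p_i = [25.85, 43.08, 17.23, 25.85]
χ² = (31−25.85)²/25.85 + (18−43.08)²/43.08 + (33−17.23)²/17.23 + (30−25.85)²/25.85 = 30.7253
df = 3
p-value (upper-tail) = 0.00000
At α=0.05: p < α → reject H₀

reject H₀: yes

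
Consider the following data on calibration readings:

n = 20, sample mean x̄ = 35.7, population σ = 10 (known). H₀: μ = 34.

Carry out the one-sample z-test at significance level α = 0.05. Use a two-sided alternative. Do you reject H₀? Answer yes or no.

SE = σ/√n = 10/√20 = 2.2361
z = (x̄−μ₀)/SE = (35.7−34)/2.2361 = 0.7603
p-value (two-sided) = 0.44710
At α=0.05: p ≥ α → fail to reject H₀

reject H₀: no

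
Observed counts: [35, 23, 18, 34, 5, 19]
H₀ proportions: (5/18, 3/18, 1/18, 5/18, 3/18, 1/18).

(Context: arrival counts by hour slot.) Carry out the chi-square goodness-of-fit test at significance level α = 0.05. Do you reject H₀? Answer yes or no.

n = 134; E_i = n·p_i = [37.22, 22.33, 7.44, 37.22, 22.33, 7.44]
χ² = (35−37.22)²/37.22 + (23−22.33)²/22.33 + (18−7.44)²/7.44 + (34−37.22)²/37.22 + (5−22.33)²/22.33 + (19−7.44)²/7.44 = 46.7881
df = 5
p-value (upper-tail) = 0.00000
At α=0.05: p < α → reject H₀

reject H₀: yes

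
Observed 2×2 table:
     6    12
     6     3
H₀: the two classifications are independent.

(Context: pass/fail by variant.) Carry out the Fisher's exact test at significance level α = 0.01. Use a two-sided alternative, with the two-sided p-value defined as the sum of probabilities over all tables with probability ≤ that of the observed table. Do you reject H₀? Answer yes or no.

reject H₀: no

Margins: r₁=18, r₂=9, c₁=12, c₂=15, n=27
p_obs = C(18,6)·C(9,6)/C(27,12); sum pmf over tables with pmf ≤ p_obs
p-value (two-sided) = 0.12662
At α=0.01: p ≥ α → fail to reject H₀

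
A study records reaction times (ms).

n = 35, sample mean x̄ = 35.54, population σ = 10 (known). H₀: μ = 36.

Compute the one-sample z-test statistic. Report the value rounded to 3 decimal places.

test statistic = -0.272

SE = σ/√n = 10/√35 = 1.6903
z = (x̄−μ₀)/SE = (35.54−36)/1.6903 = -0.2721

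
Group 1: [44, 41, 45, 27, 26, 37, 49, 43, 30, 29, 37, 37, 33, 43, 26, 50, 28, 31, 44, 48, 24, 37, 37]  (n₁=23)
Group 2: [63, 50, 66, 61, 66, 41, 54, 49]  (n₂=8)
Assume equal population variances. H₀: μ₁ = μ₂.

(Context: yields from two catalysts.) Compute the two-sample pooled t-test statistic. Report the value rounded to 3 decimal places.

x̄₁=36.783, s₁=8.090, n₁=23
x̄₂=56.250, s₂=9.161, n₂=8
s_p² = [22·8.090² + 7·9.161²]/29 = 69.9108
SE = √(s_p²·(1/23+1/8)) = 3.4320
t = (36.783−56.250)/3.4320 = -5.6724
df = 29

test statistic = -5.672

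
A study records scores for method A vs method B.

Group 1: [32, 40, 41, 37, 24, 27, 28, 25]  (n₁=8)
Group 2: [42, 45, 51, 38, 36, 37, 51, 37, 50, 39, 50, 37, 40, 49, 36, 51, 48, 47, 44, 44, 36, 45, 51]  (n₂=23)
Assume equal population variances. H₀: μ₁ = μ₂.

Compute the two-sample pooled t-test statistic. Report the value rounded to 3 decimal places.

x̄₁=31.750, s₁=6.798, n₁=8
x̄₂=43.652, s₂=5.789, n₂=23
s_p² = [7·6.798² + 22·5.789²]/29 = 36.5765
SE = √(s_p²·(1/8+1/23)) = 2.4824
t = (31.750−43.652)/2.4824 = -4.7946
df = 29

test statistic = -4.795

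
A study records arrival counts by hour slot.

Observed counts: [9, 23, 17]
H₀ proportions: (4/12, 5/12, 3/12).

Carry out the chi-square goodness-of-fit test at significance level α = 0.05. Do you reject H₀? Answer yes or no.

reject H₀: no

n = 49; E_i = n·p_i = [16.33, 20.42, 12.25]
χ² = (9−16.33)²/16.33 + (23−20.42)²/20.42 + (17−12.25)²/12.25 = 5.4612
df = 2
p-value (upper-tail) = 0.06518
At α=0.05: p ≥ α → fail to reject H₀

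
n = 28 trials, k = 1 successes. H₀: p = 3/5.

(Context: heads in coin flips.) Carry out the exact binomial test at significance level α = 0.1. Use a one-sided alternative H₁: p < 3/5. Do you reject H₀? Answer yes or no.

Exact binomial: n=28, k=1, p₀=3/5=0.6000
P(X≤1) from Σ C(n,i)·p₀^i·(1−p₀)^(n−i)
p-value (one-sided, H₁ less) = 0.00000
At α=0.1: p < α → reject H₀

reject H₀: yes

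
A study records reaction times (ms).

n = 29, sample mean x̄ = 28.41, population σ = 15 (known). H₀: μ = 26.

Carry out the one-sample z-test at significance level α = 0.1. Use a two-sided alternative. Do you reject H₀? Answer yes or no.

reject H₀: no

SE = σ/√n = 15/√29 = 2.7854
z = (x̄−μ₀)/SE = (28.41−26)/2.7854 = 0.8652
p-value (two-sided) = 0.38692
At α=0.1: p ≥ α → fail to reject H₀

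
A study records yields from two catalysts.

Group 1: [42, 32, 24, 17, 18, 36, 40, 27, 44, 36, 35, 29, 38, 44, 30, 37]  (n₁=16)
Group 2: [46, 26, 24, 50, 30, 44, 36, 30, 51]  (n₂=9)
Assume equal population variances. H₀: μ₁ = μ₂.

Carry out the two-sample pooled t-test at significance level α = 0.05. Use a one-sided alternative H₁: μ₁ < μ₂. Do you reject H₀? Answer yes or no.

x̄₁=33.062, s₁=8.402, n₁=16
x̄₂=37.444, s₂=10.501, n₂=9
s_p² = [15·8.402² + 8·10.501²]/23 = 84.3982
SE = √(s_p²·(1/16+1/9)) = 3.8279
t = (33.062−37.444)/3.8279 = -1.1448
df = 23
p-value (one-sided, H₁ less) = 0.13204
At α=0.05: p ≥ α → fail to reject H₀

reject H₀: no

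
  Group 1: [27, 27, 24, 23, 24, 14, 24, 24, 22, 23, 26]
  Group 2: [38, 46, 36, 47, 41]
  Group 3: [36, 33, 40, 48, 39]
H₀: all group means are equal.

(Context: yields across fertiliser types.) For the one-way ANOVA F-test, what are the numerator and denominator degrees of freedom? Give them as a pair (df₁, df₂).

degrees of freedom = [2, 18]

k = 3 groups, N = 21 total
df = (k−1, N−k) = (3−1, 21−3) = (2, 18)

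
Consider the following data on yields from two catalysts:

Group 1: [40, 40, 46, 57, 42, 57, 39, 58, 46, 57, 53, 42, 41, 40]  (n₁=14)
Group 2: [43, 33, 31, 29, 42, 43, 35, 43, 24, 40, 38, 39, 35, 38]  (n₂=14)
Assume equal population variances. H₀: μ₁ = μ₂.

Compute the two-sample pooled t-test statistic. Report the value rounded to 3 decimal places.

x̄₁=47.000, s₁=7.626, n₁=14
x̄₂=36.643, s₂=5.813, n₂=14
s_p² = [13·7.626² + 13·5.813²]/26 = 45.9698
SE = √(s_p²·(1/14+1/14)) = 2.5626
t = (47.000−36.643)/2.5626 = 4.0416
df = 26

test statistic = 4.042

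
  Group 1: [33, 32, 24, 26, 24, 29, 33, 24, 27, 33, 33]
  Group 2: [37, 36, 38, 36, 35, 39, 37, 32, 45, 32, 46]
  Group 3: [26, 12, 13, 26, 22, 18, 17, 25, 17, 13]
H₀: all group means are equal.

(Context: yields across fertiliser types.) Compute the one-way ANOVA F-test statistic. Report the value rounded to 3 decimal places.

test statistic = 41.492

Group means [28.91, 37.55, 18.90], grand mean 28.750
SSB = Σnᵢ(x̄ᵢ−x̄)² = 1821.464; SSW = ΣΣ(x−x̄ᵢ)² = 636.536
MSB = 1821.464/2 = 910.7318; MSW = 636.536/29 = 21.9495
F = MSB/MSW = 41.4921
df = (2, 29)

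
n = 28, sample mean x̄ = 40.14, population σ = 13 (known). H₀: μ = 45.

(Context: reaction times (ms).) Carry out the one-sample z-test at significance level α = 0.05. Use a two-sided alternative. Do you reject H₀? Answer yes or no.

SE = σ/√n = 13/√28 = 2.4568
z = (x̄−μ₀)/SE = (40.14−45)/2.4568 = -1.9782
p-value (two-sided) = 0.04791
At α=0.05: p < α → reject H₀

reject H₀: yes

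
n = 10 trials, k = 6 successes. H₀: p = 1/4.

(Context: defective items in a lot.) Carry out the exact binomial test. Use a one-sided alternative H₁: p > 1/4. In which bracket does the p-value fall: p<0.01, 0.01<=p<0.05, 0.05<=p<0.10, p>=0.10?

Exact binomial: n=10, k=6, p₀=1/4=0.2500
P(X≥6) from Σ C(n,i)·p₀^i·(1−p₀)^(n−i)
p-value (one-sided, H₁ greater) = 0.01973
→ bracket: 0.01<=p<0.05

p-value bracket: 0.01<=p<0.05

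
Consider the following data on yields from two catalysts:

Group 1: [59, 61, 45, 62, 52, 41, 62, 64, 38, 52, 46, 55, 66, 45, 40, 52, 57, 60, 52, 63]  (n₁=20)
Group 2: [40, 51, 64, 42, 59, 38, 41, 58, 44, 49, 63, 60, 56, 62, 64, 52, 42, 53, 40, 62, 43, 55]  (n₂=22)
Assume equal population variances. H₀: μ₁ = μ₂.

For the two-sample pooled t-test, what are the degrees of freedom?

degrees of freedom = 40

df = n₁ + n₂ − 2 = 20 + 22 − 2 = 40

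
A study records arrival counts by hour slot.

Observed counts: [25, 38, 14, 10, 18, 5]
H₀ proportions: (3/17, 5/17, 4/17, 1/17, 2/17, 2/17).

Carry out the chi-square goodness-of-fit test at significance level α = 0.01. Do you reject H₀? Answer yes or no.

n = 110; E_i = n·p_i = [19.41, 32.35, 25.88, 6.47, 12.94, 12.94]
χ² = (25−19.41)²/19.41 + (38−32.35)²/32.35 + (14−25.88)²/25.88 + (10−6.47)²/6.47 + (18−12.94)²/12.94 + (5−12.94)²/12.94 = 16.8252
df = 5
p-value (upper-tail) = 0.00484
At α=0.01: p < α → reject H₀

reject H₀: yes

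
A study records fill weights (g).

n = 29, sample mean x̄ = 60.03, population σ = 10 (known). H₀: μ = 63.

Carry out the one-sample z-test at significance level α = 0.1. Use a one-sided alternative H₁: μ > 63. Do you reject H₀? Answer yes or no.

reject H₀: no

SE = σ/√n = 10/√29 = 1.8570
z = (x̄−μ₀)/SE = (60.03−63)/1.8570 = -1.5994
p-value (one-sided, H₁ greater) = 0.94513
At α=0.1: p ≥ α → fail to reject H₀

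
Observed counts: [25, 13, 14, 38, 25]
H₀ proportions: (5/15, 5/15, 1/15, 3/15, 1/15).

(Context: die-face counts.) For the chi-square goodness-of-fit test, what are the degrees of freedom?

degrees of freedom = 4

df = k − 1 = 5 − 1 = 4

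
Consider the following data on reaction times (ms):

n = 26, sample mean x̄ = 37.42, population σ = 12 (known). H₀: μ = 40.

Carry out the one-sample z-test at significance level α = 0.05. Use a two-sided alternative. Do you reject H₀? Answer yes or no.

reject H₀: no

SE = σ/√n = 12/√26 = 2.3534
z = (x̄−μ₀)/SE = (37.42−40)/2.3534 = -1.0963
p-value (two-sided) = 0.27295
At α=0.05: p ≥ α → fail to reject H₀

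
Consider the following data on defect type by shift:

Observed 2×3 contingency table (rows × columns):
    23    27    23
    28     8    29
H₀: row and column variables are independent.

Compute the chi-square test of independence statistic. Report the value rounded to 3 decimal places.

Row totals [73, 65], col totals [51, 35, 52], n=138
χ² = (23−26.98)²/26.98 + (27−18.51)²/18.51 + (23−27.51)²/27.51 + (28−24.02)²/24.02 + (8−16.49)²/16.49 + (29−24.49)²/24.49 = 11.0702
df = 2

test statistic = 11.070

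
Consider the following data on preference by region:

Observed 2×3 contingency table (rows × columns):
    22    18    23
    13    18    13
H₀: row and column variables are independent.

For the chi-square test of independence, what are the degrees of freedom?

degrees of freedom = 2

df = (r−1)(c−1) = (2−1)·(3−1) = 2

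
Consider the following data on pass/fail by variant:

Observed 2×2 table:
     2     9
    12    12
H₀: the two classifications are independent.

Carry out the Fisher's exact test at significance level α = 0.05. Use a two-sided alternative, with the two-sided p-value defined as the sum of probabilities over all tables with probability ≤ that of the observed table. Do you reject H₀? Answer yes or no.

reject H₀: no

Margins: r₁=11, r₂=24, c₁=14, c₂=21, n=35
p_obs = C(11,2)·C(24,12)/C(35,14); sum pmf over tables with pmf ≤ p_obs
p-value (two-sided) = 0.13665
At α=0.05: p ≥ α → fail to reject H₀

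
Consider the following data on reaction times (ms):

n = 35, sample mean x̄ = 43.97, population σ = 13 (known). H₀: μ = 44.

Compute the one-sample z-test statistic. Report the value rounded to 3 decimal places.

SE = σ/√n = 13/√35 = 2.1974
z = (x̄−μ₀)/SE = (43.97−44)/2.1974 = -0.0137

test statistic = -0.014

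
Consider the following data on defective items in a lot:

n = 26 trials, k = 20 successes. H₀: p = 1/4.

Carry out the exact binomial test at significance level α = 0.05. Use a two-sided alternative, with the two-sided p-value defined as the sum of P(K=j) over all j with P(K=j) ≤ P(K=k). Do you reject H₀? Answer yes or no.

reject H₀: yes

Exact binomial: n=26, k=20, p₀=1/4=0.2500
P(X=j) = C(n,j)·p₀^j·(1−p₀)^(n−j); p = Σ P(X=j) over j with P(X=j) ≤ P(X=20)
p-value (two-sided) = 0.00000
At α=0.05: p < α → reject H₀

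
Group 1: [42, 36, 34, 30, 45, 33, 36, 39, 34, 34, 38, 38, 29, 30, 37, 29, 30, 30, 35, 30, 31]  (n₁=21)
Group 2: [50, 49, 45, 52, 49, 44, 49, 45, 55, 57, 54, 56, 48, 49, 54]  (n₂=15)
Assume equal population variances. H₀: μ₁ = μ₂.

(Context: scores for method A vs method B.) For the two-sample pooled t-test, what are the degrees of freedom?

degrees of freedom = 34

df = n₁ + n₂ − 2 = 21 + 15 − 2 = 34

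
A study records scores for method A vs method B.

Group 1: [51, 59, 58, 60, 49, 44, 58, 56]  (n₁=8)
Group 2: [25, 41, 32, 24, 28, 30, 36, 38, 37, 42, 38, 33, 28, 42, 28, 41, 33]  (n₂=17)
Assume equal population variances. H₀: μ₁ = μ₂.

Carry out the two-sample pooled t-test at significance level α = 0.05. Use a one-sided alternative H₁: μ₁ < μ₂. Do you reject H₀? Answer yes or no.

reject H₀: no

x̄₁=54.375, s₁=5.731, n₁=8
x̄₂=33.882, s₂=6.030, n₂=17
s_p² = [7·5.731² + 16·6.030²]/23 = 35.2887
SE = √(s_p²·(1/8+1/17)) = 2.5469
t = (54.375−33.882)/2.5469 = 8.0460
df = 23
p-value (one-sided, H₁ less) = 1.00000
At α=0.05: p ≥ α → fail to reject H₀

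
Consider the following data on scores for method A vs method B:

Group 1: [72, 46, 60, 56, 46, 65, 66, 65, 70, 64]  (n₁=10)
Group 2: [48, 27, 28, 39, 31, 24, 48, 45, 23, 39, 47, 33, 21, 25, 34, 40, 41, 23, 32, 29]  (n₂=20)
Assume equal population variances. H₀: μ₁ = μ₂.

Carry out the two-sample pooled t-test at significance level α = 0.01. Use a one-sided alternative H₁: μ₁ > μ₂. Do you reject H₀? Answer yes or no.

x̄₁=61.000, s₁=9.092, n₁=10
x̄₂=33.850, s₂=8.981, n₂=20
s_p² = [9·9.092² + 19·8.981²]/28 = 81.3054
SE = √(s_p²·(1/10+1/20)) = 3.4922
t = (61.000−33.850)/3.4922 = 7.7744
df = 28
p-value (one-sided, H₁ greater) = 0.00000
At α=0.01: p < α → reject H₀

reject H₀: yes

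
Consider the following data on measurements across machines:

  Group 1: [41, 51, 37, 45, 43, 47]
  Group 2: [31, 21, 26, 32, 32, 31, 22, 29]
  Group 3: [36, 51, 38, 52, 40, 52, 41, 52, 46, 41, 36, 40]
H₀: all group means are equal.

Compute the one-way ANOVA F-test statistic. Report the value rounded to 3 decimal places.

Group means [44.00, 28.00, 43.75], grand mean 38.962
SSB = Σnᵢ(x̄ᵢ−x̄)² = 1388.712; SSW = ΣΣ(x−x̄ᵢ)² = 716.250
MSB = 1388.712/2 = 694.3558; MSW = 716.250/23 = 31.1413
F = MSB/MSW = 22.2969
df = (2, 23)

test statistic = 22.297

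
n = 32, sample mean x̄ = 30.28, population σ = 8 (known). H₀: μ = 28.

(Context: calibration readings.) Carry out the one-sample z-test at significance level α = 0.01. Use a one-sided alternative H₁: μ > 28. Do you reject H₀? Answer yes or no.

SE = σ/√n = 8/√32 = 1.4142
z = (x̄−μ₀)/SE = (30.28−28)/1.4142 = 1.6122
p-value (one-sided, H₁ greater) = 0.05346
At α=0.01: p ≥ α → fail to reject H₀

reject H₀: no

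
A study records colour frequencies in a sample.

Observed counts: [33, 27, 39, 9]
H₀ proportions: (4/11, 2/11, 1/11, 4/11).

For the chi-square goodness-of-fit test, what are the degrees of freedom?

degrees of freedom = 3

df = k − 1 = 4 − 1 = 3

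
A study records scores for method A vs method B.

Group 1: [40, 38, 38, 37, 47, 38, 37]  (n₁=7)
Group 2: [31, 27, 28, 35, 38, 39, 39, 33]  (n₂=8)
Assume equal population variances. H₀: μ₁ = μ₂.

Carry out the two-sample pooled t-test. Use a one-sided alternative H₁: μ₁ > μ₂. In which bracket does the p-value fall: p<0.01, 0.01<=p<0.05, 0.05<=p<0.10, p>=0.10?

p-value bracket: 0.01<=p<0.05

x̄₁=39.286, s₁=3.546, n₁=7
x̄₂=33.750, s₂=4.803, n₂=8
s_p² = [6·3.546² + 7·4.803²]/13 = 18.2253
SE = √(s_p²·(1/7+1/8)) = 2.2095
t = (39.286−33.750)/2.2095 = 2.5054
df = 13
p-value (one-sided, H₁ greater) = 0.01316
→ bracket: 0.01<=p<0.05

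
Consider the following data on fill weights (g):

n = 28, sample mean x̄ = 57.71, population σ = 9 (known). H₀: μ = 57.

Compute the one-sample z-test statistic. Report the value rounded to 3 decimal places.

test statistic = 0.417

SE = σ/√n = 9/√28 = 1.7008
z = (x̄−μ₀)/SE = (57.71−57)/1.7008 = 0.4174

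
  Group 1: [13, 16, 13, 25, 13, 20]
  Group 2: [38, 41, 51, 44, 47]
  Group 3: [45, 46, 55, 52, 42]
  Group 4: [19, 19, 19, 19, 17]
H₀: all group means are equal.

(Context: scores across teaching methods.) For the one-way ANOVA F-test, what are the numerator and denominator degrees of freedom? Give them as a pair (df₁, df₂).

degrees of freedom = [3, 17]

k = 4 groups, N = 21 total
df = (k−1, N−k) = (4−1, 21−4) = (3, 17)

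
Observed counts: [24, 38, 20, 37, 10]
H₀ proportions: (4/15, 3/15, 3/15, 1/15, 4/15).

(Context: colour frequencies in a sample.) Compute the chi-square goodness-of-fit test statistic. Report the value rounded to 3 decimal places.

test statistic = 121.310

n = 129; E_i = n·p_i = [34.40, 25.80, 25.80, 8.60, 34.40]
χ² = (24−34.40)²/34.40 + (38−25.80)²/25.80 + (20−25.80)²/25.80 + (37−8.60)²/8.60 + (10−34.40)²/34.40 = 121.3101
df = 4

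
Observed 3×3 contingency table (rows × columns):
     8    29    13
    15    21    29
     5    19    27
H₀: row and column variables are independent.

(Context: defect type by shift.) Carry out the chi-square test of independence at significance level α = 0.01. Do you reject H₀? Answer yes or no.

Row totals [50, 65, 51], col totals [28, 69, 69], n=166
χ² = (8−8.43)²/8.43 + (29−20.78)²/20.78 + (13−20.78)²/20.78 + (15−10.96)²/10.96 + (21−27.02)²/27.02 + (29−27.02)²/27.02 + (5−8.60)²/8.60 + (19−21.20)²/21.20 + (27−21.20)²/21.20 = 12.4816
df = 4
p-value (upper-tail) = 0.01411
At α=0.01: p ≥ α → fail to reject H₀

reject H₀: no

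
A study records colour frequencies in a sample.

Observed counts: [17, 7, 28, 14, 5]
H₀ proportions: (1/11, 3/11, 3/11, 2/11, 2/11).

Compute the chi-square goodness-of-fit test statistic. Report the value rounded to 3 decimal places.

test statistic = 33.913

n = 71; E_i = n·p_i = [6.45, 19.36, 19.36, 12.91, 12.91]
χ² = (17−6.45)²/6.45 + (7−19.36)²/19.36 + (28−19.36)²/19.36 + (14−12.91)²/12.91 + (5−12.91)²/12.91 = 33.9131
df = 4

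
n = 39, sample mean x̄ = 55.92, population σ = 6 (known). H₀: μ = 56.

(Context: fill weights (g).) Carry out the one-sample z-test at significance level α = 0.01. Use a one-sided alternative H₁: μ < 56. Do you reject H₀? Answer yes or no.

reject H₀: no

SE = σ/√n = 6/√39 = 0.9608
z = (x̄−μ₀)/SE = (55.92−56)/0.9608 = -0.0833
p-value (one-sided, H₁ less) = 0.46682
At α=0.01: p ≥ α → fail to reject H₀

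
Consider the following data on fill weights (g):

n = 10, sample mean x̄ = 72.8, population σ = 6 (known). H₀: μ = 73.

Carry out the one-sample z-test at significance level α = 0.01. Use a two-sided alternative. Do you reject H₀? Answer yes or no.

reject H₀: no

SE = σ/√n = 6/√10 = 1.8974
z = (x̄−μ₀)/SE = (72.8−73)/1.8974 = -0.1054
p-value (two-sided) = 0.91605
At α=0.01: p ≥ α → fail to reject H₀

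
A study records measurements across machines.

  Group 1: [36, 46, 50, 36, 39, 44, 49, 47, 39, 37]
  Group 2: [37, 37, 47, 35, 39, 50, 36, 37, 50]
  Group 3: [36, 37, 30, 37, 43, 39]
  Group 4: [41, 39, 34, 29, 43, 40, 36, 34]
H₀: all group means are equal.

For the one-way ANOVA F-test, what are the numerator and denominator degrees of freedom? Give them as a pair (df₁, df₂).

k = 4 groups, N = 33 total
df = (k−1, N−k) = (4−1, 33−4) = (3, 29)

degrees of freedom = [3, 29]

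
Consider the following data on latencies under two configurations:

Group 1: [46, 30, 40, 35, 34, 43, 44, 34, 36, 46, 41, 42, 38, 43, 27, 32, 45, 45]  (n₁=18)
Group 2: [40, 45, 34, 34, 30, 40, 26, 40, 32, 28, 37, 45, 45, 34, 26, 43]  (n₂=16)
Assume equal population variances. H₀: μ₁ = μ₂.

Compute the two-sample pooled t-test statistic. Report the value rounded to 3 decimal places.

test statistic = 1.279

x̄₁=38.944, s₁=5.896, n₁=18
x̄₂=36.188, s₂=6.676, n₂=16
s_p² = [17·5.896² + 15·6.676²]/32 = 39.3557
SE = √(s_p²·(1/18+1/16)) = 2.1555
t = (38.944−36.188)/2.1555 = 1.2790
df = 32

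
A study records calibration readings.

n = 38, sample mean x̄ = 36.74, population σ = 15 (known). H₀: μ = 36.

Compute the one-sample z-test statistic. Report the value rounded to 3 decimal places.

SE = σ/√n = 15/√38 = 2.4333
z = (x̄−μ₀)/SE = (36.74−36)/2.4333 = 0.3041

test statistic = 0.304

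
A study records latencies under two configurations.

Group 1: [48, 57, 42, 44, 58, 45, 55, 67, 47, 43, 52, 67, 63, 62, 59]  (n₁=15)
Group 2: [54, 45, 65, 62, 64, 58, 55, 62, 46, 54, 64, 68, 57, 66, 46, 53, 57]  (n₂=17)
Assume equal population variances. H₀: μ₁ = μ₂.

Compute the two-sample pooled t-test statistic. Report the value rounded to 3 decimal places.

test statistic = -1.232

x̄₁=53.933, s₁=8.738, n₁=15
x̄₂=57.412, s₂=7.229, n₂=17
s_p² = [14·8.738² + 16·7.229²]/30 = 63.5017
SE = √(s_p²·(1/15+1/17)) = 2.8229
t = (53.933−57.412)/2.8229 = -1.2322
df = 30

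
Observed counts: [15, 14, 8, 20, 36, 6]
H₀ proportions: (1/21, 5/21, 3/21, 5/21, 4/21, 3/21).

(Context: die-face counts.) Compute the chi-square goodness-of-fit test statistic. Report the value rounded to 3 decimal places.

test statistic = 49.810

n = 99; E_i = n·p_i = [4.71, 23.57, 14.14, 23.57, 18.86, 14.14]
χ² = (15−4.71)²/4.71 + (14−23.57)²/23.57 + (8−14.14)²/14.14 + (20−23.57)²/23.57 + (36−18.86)²/18.86 + (6−14.14)²/14.14 = 49.8101
df = 5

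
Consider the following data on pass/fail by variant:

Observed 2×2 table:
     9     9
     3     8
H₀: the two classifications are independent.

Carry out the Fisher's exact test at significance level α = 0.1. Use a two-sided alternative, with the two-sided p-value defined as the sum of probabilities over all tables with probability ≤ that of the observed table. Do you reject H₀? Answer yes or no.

reject H₀: no

Margins: r₁=18, r₂=11, c₁=12, c₂=17, n=29
p_obs = C(18,9)·C(11,3)/C(29,12); sum pmf over tables with pmf ≤ p_obs
p-value (two-sided) = 0.27317
At α=0.1: p ≥ α → fail to reject H₀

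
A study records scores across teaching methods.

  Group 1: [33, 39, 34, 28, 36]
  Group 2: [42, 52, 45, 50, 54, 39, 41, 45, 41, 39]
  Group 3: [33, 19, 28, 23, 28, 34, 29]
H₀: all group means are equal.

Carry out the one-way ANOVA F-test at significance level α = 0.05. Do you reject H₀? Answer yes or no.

Group means [34.00, 44.80, 27.71], grand mean 36.909
SSB = Σnᵢ(x̄ᵢ−x̄)² = 1256.790; SSW = ΣΣ(x−x̄ᵢ)² = 501.029
MSB = 1256.790/2 = 628.3948; MSW = 501.029/19 = 26.3699
F = MSB/MSW = 23.8300
df = (2, 19)
p-value (upper-tail) = 0.00001
At α=0.05: p < α → reject H₀

reject H₀: yes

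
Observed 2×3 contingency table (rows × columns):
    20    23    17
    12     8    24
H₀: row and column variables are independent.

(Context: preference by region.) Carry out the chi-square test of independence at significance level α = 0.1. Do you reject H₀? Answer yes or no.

reject H₀: yes

Row totals [60, 44], col totals [32, 31, 41], n=104
χ² = (20−18.46)²/18.46 + (23−17.88)²/17.88 + (17−23.65)²/23.65 + (12−13.54)²/13.54 + (8−13.12)²/13.12 + (24−17.35)²/17.35 = 8.1854
df = 2
p-value (upper-tail) = 0.01669
At α=0.1: p < α → reject H₀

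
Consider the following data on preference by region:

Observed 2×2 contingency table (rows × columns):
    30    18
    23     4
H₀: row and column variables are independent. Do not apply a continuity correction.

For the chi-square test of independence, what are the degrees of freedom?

degrees of freedom = 1

df = (r−1)(c−1) = (2−1)·(2−1) = 1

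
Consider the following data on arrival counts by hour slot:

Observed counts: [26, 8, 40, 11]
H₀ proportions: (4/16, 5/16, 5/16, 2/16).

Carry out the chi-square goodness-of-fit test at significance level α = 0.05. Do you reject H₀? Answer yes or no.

n = 85; E_i = n·p_i = [21.25, 26.56, 26.56, 10.62]
χ² = (26−21.25)²/21.25 + (8−26.56)²/26.56 + (40−26.56)²/26.56 + (11−10.62)²/10.62 = 20.8447
df = 3
p-value (upper-tail) = 0.00011
At α=0.05: p < α → reject H₀

reject H₀: yes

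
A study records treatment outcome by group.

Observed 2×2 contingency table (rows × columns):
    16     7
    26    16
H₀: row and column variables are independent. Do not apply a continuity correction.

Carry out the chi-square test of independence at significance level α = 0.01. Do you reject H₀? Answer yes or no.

Row totals [23, 42], col totals [42, 23], n=65
χ² = (16−14.86)²/14.86 + (7−8.14)²/8.14 + (26−27.14)²/27.14 + (16−14.86)²/14.86 = 0.3814
df = 1
p-value (upper-tail) = 0.53684
At α=0.01: p ≥ α → fail to reject H₀

reject H₀: no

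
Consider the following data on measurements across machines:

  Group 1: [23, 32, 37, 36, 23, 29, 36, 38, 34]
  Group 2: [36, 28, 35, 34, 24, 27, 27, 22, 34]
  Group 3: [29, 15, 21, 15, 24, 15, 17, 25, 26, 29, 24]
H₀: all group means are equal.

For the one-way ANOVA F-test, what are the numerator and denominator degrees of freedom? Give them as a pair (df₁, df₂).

degrees of freedom = [2, 26]

k = 3 groups, N = 29 total
df = (k−1, N−k) = (3−1, 29−3) = (2, 26)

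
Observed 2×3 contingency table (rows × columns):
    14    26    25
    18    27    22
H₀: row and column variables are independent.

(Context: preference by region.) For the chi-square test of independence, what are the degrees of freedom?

degrees of freedom = 2

df = (r−1)(c−1) = (2−1)·(3−1) = 2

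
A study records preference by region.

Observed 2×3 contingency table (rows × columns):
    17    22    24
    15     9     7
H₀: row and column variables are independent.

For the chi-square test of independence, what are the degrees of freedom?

degrees of freedom = 2

df = (r−1)(c−1) = (2−1)·(3−1) = 2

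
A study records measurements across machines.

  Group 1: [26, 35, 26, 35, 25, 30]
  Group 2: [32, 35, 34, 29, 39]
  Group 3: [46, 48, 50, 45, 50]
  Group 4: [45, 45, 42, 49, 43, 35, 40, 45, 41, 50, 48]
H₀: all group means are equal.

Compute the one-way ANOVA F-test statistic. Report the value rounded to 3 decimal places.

Group means [29.50, 33.80, 47.80, 43.91], grand mean 39.556
SSB = Σnᵢ(x̄ᵢ−x̄)² = 1320.658; SSW = ΣΣ(x−x̄ᵢ)² = 372.009
MSB = 1320.658/3 = 440.2192; MSW = 372.009/23 = 16.1743
F = MSB/MSW = 27.2172
df = (3, 23)

test statistic = 27.217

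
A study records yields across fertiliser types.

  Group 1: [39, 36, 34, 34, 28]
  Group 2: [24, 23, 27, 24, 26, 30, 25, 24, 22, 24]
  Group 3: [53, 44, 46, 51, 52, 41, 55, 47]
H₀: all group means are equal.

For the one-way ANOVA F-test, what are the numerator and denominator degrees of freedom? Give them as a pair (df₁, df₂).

degrees of freedom = [2, 20]

k = 3 groups, N = 23 total
df = (k−1, N−k) = (3−1, 23−3) = (2, 20)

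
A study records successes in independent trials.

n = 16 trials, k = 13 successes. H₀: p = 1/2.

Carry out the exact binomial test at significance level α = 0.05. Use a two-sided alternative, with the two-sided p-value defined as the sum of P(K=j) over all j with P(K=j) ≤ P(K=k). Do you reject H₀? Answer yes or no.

Exact binomial: n=16, k=13, p₀=1/2=0.5000
P(X=j) = C(n,j)·p₀^j·(1−p₀)^(n−j); p = Σ P(X=j) over j with P(X=j) ≤ P(X=13)
p-value (two-sided) = 0.02127
At α=0.05: p < α → reject H₀

reject H₀: yes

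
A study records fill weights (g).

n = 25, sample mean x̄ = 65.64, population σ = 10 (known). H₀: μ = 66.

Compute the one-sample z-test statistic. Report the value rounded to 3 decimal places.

SE = σ/√n = 10/√25 = 2.0000
z = (x̄−μ₀)/SE = (65.64−66)/2.0000 = -0.1800

test statistic = -0.180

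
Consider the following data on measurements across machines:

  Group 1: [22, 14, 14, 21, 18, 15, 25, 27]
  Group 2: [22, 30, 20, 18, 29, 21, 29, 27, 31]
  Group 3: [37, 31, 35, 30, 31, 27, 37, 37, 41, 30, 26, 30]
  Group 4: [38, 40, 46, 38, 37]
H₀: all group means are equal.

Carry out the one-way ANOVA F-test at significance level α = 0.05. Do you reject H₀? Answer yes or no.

Group means [19.50, 25.22, 32.67, 39.80], grand mean 28.647
SSB = Σnᵢ(x̄ᵢ−x̄)² = 1590.742; SSW = ΣΣ(x−x̄ᵢ)² = 661.022
MSB = 1590.742/3 = 530.2475; MSW = 661.022/30 = 22.0341
F = MSB/MSW = 24.0649
df = (3, 30)
p-value (upper-tail) = 0.00000
At α=0.05: p < α → reject H₀

reject H₀: yes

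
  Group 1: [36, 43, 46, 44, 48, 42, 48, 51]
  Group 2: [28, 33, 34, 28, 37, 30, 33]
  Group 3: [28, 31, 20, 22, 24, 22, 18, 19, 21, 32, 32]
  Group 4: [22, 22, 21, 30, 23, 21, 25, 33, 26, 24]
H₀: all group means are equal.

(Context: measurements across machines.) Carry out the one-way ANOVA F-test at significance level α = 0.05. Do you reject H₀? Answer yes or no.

reject H₀: yes

Group means [44.75, 31.86, 24.45, 24.70], grand mean 30.472
SSB = Σnᵢ(x̄ᵢ−x̄)² = 2375.788; SSW = ΣΣ(x−x̄ᵢ)² = 645.184
MSB = 2375.788/3 = 791.9293; MSW = 645.184/32 = 20.1620
F = MSB/MSW = 39.2783
df = (3, 32)
p-value (upper-tail) = 0.00000
At α=0.05: p < α → reject H₀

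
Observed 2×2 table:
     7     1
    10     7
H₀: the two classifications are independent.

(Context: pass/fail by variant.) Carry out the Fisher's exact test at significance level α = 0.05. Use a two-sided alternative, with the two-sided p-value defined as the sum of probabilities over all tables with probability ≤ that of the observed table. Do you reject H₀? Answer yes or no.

Margins: r₁=8, r₂=17, c₁=17, c₂=8, n=25
p_obs = C(8,7)·C(17,10)/C(25,17); sum pmf over tables with pmf ≤ p_obs
p-value (two-sided) = 0.20518
At α=0.05: p ≥ α → fail to reject H₀

reject H₀: no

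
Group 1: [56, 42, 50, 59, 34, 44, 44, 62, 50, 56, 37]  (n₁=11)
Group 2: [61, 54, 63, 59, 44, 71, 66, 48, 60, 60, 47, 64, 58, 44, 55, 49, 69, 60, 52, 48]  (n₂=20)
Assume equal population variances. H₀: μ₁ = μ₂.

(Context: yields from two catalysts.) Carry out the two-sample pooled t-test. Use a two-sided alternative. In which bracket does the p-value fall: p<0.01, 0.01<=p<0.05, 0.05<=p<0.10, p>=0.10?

p-value bracket: 0.01<=p<0.05

x̄₁=48.545, s₁=9.136, n₁=11
x̄₂=56.600, s₂=8.120, n₂=20
s_p² = [10·9.136² + 19·8.120²]/29 = 71.9837
SE = √(s_p²·(1/11+1/20)) = 3.1848
t = (48.545−56.600)/3.1848 = -2.5290
df = 29
p-value (two-sided) = 0.01713
→ bracket: 0.01<=p<0.05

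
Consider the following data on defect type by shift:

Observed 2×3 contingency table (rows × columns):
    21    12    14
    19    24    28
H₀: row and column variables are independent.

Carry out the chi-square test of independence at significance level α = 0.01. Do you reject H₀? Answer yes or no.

Row totals [47, 71], col totals [40, 36, 42], n=118
χ² = (21−15.93)²/15.93 + (12−14.34)²/14.34 + (14−16.73)²/16.73 + (19−24.07)²/24.07 + (24−21.66)²/21.66 + (28−25.27)²/25.27 = 4.0530
df = 2
p-value (upper-tail) = 0.13180
At α=0.01: p ≥ α → fail to reject H₀

reject H₀: no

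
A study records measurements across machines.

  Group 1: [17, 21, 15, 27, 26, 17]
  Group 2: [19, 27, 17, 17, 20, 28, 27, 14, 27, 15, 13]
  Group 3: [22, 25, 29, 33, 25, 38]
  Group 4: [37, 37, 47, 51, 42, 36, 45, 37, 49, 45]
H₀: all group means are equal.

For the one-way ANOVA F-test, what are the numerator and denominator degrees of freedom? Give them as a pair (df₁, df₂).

k = 4 groups, N = 33 total
df = (k−1, N−k) = (4−1, 33−4) = (3, 29)

degrees of freedom = [3, 29]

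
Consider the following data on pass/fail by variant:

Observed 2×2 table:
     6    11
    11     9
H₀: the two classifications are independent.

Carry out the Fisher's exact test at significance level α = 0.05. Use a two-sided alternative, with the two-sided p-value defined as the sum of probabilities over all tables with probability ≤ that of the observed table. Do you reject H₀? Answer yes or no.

Margins: r₁=17, r₂=20, c₁=17, c₂=20, n=37
p_obs = C(17,6)·C(20,11)/C(37,17); sum pmf over tables with pmf ≤ p_obs
p-value (two-sided) = 0.32485
At α=0.05: p ≥ α → fail to reject H₀

reject H₀: no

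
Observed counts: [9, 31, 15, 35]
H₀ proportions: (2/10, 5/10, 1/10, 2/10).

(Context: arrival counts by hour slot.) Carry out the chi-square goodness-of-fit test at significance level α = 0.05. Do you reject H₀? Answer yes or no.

reject H₀: yes

n = 90; E_i = n·p_i = [18.00, 45.00, 9.00, 18.00]
χ² = (9−18.00)²/18.00 + (31−45.00)²/45.00 + (15−9.00)²/9.00 + (35−18.00)²/18.00 = 28.9111
df = 3
p-value (upper-tail) = 0.00000
At α=0.05: p < α → reject H₀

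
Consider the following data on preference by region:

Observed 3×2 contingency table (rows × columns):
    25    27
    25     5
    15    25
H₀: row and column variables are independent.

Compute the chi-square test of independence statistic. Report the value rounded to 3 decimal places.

test statistic = 15.452

Row totals [52, 30, 40], col totals [65, 57], n=122
χ² = (25−27.70)²/27.70 + (27−24.30)²/24.30 + (25−15.98)²/15.98 + (5−14.02)²/14.02 + (15−21.31)²/21.31 + (25−18.69)²/18.69 = 15.4521
df = 2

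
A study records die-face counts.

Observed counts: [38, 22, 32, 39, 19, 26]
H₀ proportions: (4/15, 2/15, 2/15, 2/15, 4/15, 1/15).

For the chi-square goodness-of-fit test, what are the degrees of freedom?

degrees of freedom = 5

df = k − 1 = 6 − 1 = 5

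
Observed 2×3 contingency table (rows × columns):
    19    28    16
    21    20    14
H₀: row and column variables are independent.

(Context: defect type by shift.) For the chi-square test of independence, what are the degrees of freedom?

degrees of freedom = 2

df = (r−1)(c−1) = (2−1)·(3−1) = 2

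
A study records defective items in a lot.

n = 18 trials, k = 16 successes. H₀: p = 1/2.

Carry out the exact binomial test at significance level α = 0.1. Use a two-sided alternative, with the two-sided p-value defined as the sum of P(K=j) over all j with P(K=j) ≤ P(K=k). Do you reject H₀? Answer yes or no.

reject H₀: yes

Exact binomial: n=18, k=16, p₀=1/2=0.5000
P(X=j) = C(n,j)·p₀^j·(1−p₀)^(n−j); p = Σ P(X=j) over j with P(X=j) ≤ P(X=16)
p-value (two-sided) = 0.00131
At α=0.1: p < α → reject H₀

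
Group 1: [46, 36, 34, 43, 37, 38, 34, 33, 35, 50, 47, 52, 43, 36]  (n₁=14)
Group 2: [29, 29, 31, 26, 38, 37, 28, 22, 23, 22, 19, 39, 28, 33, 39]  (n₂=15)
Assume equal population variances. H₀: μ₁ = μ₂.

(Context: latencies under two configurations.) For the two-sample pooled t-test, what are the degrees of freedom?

df = n₁ + n₂ − 2 = 14 + 15 − 2 = 27

degrees of freedom = 27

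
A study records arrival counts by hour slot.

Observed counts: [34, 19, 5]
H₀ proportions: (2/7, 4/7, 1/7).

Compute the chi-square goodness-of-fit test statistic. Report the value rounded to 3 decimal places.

test statistic = 25.668

n = 58; E_i = n·p_i = [16.57, 33.14, 8.29]
χ² = (34−16.57)²/16.57 + (19−33.14)²/33.14 + (5−8.29)²/8.29 = 25.6681
df = 2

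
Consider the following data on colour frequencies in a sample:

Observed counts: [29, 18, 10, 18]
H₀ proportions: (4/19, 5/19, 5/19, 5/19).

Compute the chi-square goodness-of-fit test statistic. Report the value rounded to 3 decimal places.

test statistic = 16.162

n = 75; E_i = n·p_i = [15.79, 19.74, 19.74, 19.74]
χ² = (29−15.79)²/15.79 + (18−19.74)²/19.74 + (10−19.74)²/19.74 + (18−19.74)²/19.74 = 16.1620
df = 3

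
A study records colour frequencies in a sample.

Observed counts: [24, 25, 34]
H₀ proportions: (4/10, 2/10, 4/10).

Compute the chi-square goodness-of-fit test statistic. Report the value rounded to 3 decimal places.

test statistic = 6.819

n = 83; E_i = n·p_i = [33.20, 16.60, 33.20]
χ² = (24−33.20)²/33.20 + (25−16.60)²/16.60 + (34−33.20)²/33.20 = 6.8193
df = 2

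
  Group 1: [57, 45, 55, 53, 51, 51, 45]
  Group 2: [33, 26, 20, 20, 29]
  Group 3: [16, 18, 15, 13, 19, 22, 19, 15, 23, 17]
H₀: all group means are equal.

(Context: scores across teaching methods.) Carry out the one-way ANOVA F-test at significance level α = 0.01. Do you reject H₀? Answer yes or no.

reject H₀: yes

Group means [51.00, 25.60, 17.70], grand mean 30.091
SSB = Σnᵢ(x̄ᵢ−x̄)² = 4696.518; SSW = ΣΣ(x−x̄ᵢ)² = 347.300
MSB = 4696.518/2 = 2348.2591; MSW = 347.300/19 = 18.2789
F = MSB/MSW = 128.4680
df = (2, 19)
p-value (upper-tail) = 0.00000
At α=0.01: p < α → reject H₀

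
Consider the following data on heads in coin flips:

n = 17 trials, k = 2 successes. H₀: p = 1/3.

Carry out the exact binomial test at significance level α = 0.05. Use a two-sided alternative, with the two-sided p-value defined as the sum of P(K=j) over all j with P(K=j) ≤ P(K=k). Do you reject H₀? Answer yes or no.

reject H₀: no

Exact binomial: n=17, k=2, p₀=1/3=0.3333
P(X=j) = C(n,j)·p₀^j·(1−p₀)^(n−j); p = Σ P(X=j) over j with P(X=j) ≤ P(X=2)
p-value (two-sided) = 0.07144
At α=0.05: p ≥ α → fail to reject H₀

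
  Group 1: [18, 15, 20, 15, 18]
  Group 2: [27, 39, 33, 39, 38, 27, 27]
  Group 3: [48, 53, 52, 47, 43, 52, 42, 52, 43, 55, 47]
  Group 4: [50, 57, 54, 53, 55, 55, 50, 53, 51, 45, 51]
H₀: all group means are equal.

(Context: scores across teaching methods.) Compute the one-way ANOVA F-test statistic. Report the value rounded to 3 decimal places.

Group means [17.20, 32.86, 48.55, 52.18], grand mean 41.882
SSB = Σnᵢ(x̄ᵢ−x̄)² = 5271.509; SSW = ΣΣ(x−x̄ᵢ)² = 538.021
MSB = 5271.509/3 = 1757.1695; MSW = 538.021/30 = 17.9340
F = MSB/MSW = 97.9796
df = (3, 30)

test statistic = 97.980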